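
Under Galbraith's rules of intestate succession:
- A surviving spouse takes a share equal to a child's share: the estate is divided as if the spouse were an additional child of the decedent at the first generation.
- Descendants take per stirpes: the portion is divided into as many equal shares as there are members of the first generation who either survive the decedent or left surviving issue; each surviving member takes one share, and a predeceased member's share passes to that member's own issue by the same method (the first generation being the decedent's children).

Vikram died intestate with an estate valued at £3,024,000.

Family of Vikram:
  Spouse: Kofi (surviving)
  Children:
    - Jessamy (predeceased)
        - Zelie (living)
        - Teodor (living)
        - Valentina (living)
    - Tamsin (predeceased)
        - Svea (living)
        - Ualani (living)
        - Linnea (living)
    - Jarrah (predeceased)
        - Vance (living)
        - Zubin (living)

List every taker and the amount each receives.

The spouse counts as an additional share at the children's level, so there are 4 primary shares of £756,000. Kofi takes one such share (£756,000).
The children's combined portion (£2,268,000) is divided into 3 shares of £756,000: Jessamy's £756,000 share passes to Jessamy's issue; Tamsin's £756,000 share passes to Tamsin's issue; Jarrah's £756,000 share passes to Jarrah's issue.
Jessamy's share (£756,000) is divided into 3 shares of £252,000: Zelie, Teodor, and Valentina each take £252,000.
Tamsin's share (£756,000) is divided into 3 shares of £252,000: Svea, Ualani, and Linnea each take £252,000.
Jarrah's share (£756,000) is divided into 2 shares of £378,000: Vance and Zubin each take £378,000.

Kofi: £756,000; Zelie: £252,000; Teodor: £252,000; Valentina: £252,000; Svea: £252,000; Ualani: £252,000; Linnea: £252,000; Vance: £378,000; Zubin: £378,000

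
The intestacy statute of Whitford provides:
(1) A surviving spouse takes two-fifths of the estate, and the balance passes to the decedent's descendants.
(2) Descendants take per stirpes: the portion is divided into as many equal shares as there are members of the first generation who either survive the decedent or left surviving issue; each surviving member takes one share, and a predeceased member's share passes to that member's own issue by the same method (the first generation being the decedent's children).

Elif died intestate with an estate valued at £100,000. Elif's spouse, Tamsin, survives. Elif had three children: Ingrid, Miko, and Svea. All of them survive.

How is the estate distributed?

Tamsin: £40,000; Ingrid: £20,000; Miko: £20,000; Svea: £20,000

Tamsin takes two-fifths of £100,000 = £40,000. The remaining £60,000 passes to the descendants.
The descendants' portion (£60,000) is divided into 3 shares of £20,000: Ingrid, Miko, and Svea each take £20,000.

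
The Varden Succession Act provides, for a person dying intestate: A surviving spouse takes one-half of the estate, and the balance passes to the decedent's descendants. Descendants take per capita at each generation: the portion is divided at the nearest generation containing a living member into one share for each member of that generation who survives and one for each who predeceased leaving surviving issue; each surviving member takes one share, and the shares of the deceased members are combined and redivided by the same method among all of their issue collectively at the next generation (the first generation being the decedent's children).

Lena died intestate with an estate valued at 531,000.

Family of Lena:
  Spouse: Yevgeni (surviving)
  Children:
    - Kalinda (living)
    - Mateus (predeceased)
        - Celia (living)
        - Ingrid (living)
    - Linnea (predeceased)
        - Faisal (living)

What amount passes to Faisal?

Faisal receives 59,000.

Yevgeni takes one-half of 531,000 = 265,500. The remaining 265,500 passes to the descendants.
The descendants' portion (265,500) is divided at the children's generation into 3 shares of 88,500. Kalinda takes 88,500. The 2 shares of the deceased (Mateus and Linnea) are combined into a pool of 177,000.
That pool (177,000) is divided at the grandchildren's generation equally among Celia, Ingrid, and Faisal: 59,000 each.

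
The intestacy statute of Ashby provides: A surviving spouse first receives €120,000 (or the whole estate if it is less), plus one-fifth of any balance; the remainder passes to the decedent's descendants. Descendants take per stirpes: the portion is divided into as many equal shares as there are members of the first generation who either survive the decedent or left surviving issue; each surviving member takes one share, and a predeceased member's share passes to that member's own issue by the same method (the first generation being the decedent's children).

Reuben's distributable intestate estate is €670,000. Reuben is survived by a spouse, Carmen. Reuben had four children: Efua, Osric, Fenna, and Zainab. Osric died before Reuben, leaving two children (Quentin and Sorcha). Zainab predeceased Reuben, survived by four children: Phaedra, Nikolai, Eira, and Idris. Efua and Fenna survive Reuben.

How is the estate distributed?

Carmen first takes €120,000, leaving a balance of €550,000. Carmen then takes one-fifth of the balance (€110,000), for a total of €230,000. The remaining €440,000 passes to the descendants.
The descendants' portion (€440,000) is divided into 4 shares of €110,000: Efua and Fenna each take €110,000; Osric's €110,000 share passes to Osric's issue; Zainab's €110,000 share passes to Zainab's issue.
Osric's share (€110,000) is divided into 2 shares of €55,000: Quentin and Sorcha each take €55,000.
Zainab's share (€110,000) is divided into 4 shares of €27,500: Phaedra, Nikolai, Eira, and Idris each take €27,500.

Carmen: €230,000; Efua: €110,000; Quentin: €55,000; Sorcha: €55,000; Fenna: €110,000; Phaedra: €27,500; Nikolai: €27,500; Eira: €27,500; Idris: €27,500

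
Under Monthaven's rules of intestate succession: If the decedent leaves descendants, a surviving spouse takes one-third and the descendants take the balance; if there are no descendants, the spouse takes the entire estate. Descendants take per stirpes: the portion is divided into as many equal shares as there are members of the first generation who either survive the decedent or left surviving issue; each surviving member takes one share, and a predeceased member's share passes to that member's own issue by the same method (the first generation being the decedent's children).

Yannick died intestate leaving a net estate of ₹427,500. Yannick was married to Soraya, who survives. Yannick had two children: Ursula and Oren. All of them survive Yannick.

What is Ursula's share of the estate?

Ursula receives ₹142,500.

Soraya takes one-third of ₹427,500 = ₹142,500. The remaining ₹285,000 passes to the descendants.
The descendants' portion (₹285,000) is divided into 2 shares of ₹142,500: Ursula and Oren each take ₹142,500.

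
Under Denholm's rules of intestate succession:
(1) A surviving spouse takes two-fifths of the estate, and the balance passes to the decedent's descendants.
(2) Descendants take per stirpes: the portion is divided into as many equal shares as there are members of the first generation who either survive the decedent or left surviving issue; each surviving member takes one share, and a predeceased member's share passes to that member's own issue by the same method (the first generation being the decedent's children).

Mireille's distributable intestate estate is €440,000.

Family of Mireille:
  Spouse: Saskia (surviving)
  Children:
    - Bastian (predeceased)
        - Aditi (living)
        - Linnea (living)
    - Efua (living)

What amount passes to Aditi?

Saskia takes two-fifths of €440,000 = €176,000. The remaining €264,000 passes to the descendants.
The descendants' portion (€264,000) is divided into 2 shares of €132,000: Efua takes €132,000; Bastian's €132,000 share passes to Bastian's issue.
Bastian's share (€132,000) is divided into 2 shares of €66,000: Aditi and Linnea each take €66,000.

Aditi receives €66,000.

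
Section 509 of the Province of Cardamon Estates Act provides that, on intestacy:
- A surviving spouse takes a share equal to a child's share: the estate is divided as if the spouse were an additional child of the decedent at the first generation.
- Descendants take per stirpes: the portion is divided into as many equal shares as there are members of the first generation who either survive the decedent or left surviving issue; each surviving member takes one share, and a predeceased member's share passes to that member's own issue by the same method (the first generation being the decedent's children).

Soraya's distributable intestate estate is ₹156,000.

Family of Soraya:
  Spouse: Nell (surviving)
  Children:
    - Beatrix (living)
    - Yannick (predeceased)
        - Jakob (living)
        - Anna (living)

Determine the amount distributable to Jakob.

The spouse counts as an additional share at the children's level, so there are 3 primary shares of ₹52,000. Nell takes one such share (₹52,000).
The children's combined portion (₹104,000) is divided into 2 shares of ₹52,000: Beatrix takes ₹52,000; Yannick's ₹52,000 share passes to Yannick's issue.
Yannick's share (₹52,000) is divided into 2 shares of ₹26,000: Jakob and Anna each take ₹26,000.

Jakob receives ₹26,000.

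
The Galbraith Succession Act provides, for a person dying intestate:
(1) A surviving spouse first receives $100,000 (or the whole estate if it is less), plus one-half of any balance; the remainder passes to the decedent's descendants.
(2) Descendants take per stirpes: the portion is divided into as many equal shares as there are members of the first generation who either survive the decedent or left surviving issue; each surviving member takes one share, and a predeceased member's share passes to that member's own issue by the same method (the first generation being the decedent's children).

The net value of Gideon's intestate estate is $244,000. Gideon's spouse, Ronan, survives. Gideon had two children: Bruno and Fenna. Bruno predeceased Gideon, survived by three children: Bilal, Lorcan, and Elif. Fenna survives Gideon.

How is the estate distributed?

Ronan first takes $100,000, leaving a balance of $144,000. Ronan then takes one-half of the balance ($72,000), for a total of $172,000. The remaining $72,000 passes to the descendants.
The descendants' portion ($72,000) is divided into 2 shares of $36,000: Fenna takes $36,000; Bruno's $36,000 share passes to Bruno's issue.
Bruno's share ($36,000) is divided into 3 shares of $12,000: Bilal, Lorcan, and Elif each take $12,000.

Ronan: $172,000; Bilal: $12,000; Lorcan: $12,000; Elif: $12,000; Fenna: $36,000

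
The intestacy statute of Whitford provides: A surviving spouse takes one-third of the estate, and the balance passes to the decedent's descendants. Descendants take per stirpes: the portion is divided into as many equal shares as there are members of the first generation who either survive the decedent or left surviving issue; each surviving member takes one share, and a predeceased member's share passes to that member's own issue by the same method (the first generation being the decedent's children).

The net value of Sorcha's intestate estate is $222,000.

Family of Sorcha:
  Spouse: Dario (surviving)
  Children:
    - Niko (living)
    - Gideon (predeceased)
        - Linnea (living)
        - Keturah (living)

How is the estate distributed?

Dario: $74,000; Niko: $74,000; Linnea: $37,000; Keturah: $37,000

Dario takes one-third of $222,000 = $74,000. The remaining $148,000 passes to the descendants.
The descendants' portion ($148,000) is divided into 2 shares of $74,000: Niko takes $74,000; Gideon's $74,000 share passes to Gideon's issue.
Gideon's share ($74,000) is divided into 2 shares of $37,000: Linnea and Keturah each take $37,000.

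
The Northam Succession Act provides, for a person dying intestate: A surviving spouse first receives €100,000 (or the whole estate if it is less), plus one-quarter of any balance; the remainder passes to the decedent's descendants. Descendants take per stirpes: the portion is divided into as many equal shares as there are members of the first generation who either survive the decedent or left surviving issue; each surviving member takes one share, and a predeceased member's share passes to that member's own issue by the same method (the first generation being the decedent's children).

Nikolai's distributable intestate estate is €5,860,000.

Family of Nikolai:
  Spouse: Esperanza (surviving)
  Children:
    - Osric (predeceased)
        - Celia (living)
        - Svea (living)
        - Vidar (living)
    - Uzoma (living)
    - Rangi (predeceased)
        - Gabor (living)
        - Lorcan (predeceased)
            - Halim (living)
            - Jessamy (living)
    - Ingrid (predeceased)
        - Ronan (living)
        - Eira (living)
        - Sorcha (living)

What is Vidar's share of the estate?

Vidar receives €360,000.

Esperanza first takes €100,000, leaving a balance of €5,760,000. Esperanza then takes one-quarter of the balance (€1,440,000), for a total of €1,540,000. The remaining €4,320,000 passes to the descendants.
The descendants' portion (€4,320,000) is divided into 4 shares of €1,080,000: Uzoma takes €1,080,000; Osric's €1,080,000 share passes to Osric's issue; Rangi's €1,080,000 share passes to Rangi's issue; Ingrid's €1,080,000 share passes to Ingrid's issue.
Osric's share (€1,080,000) is divided into 3 shares of €360,000: Celia, Svea, and Vidar each take €360,000.
Rangi's share (€1,080,000) is divided into 2 shares of €540,000: Gabor takes €540,000; Lorcan's €540,000 share passes to Lorcan's issue.
Lorcan's share (€540,000) is divided into 2 shares of €270,000: Halim and Jessamy each take €270,000.
Ingrid's share (€1,080,000) is divided into 3 shares of €360,000: Ronan, Eira, and Sorcha each take €360,000.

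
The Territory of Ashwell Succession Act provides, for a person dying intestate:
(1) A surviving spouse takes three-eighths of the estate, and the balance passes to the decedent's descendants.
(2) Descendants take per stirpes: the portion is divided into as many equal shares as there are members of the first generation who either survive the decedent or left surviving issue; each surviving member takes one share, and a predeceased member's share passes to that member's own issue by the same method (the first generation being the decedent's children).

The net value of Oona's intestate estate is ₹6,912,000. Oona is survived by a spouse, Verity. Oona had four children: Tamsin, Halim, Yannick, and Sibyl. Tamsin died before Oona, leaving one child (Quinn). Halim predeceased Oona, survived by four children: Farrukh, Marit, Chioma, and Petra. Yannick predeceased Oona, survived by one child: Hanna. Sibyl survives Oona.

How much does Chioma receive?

Chioma receives ₹270,000.

Verity takes three-eighths of ₹6,912,000 = ₹2,592,000. The remaining ₹4,320,000 passes to the descendants.
The descendants' portion (₹4,320,000) is divided into 4 shares of ₹1,080,000: Sibyl takes ₹1,080,000; Tamsin's ₹1,080,000 share passes to Tamsin's issue; Halim's ₹1,080,000 share passes to Halim's issue; Yannick's ₹1,080,000 share passes to Yannick's issue.
Tamsin's share (₹1,080,000) passes entirely to Quinn.
Halim's share (₹1,080,000) is divided into 4 shares of ₹270,000: Farrukh, Marit, Chioma, and Petra each take ₹270,000.
Yannick's share (₹1,080,000) passes entirely to Hanna.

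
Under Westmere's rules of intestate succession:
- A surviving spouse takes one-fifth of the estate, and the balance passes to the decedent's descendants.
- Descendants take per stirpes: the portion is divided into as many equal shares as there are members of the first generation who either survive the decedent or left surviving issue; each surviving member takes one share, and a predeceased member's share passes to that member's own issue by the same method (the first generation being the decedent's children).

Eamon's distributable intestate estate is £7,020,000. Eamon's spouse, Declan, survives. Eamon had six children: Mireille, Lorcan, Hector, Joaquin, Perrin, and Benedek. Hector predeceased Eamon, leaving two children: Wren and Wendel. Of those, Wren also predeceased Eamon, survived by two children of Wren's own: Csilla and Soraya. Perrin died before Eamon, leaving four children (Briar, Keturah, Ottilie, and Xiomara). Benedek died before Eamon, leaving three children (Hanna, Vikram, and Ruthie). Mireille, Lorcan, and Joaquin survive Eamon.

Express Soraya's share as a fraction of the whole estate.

Declan takes one-fifth of £7,020,000 = £1,404,000. The remaining £5,616,000 passes to the descendants.
The descendants' portion (£5,616,000) is divided into 6 shares of £936,000: Mireille, Lorcan, and Joaquin each take £936,000; Hector's £936,000 share passes to Hector's issue; Perrin's £936,000 share passes to Perrin's issue; Benedek's £936,000 share passes to Benedek's issue.
Hector's share (£936,000) is divided into 2 shares of £468,000: Wendel takes £468,000; Wren's £468,000 share passes to Wren's issue.
Wren's share (£468,000) is divided into 2 shares of £234,000: Csilla and Soraya each take £234,000.
Perrin's share (£936,000) is divided into 4 shares of £234,000: Briar, Keturah, Ottilie, and Xiomara each take £234,000.
Benedek's share (£936,000) is divided into 3 shares of £312,000: Hanna, Vikram, and Ruthie each take £312,000.

Soraya receives 1/30 of the estate.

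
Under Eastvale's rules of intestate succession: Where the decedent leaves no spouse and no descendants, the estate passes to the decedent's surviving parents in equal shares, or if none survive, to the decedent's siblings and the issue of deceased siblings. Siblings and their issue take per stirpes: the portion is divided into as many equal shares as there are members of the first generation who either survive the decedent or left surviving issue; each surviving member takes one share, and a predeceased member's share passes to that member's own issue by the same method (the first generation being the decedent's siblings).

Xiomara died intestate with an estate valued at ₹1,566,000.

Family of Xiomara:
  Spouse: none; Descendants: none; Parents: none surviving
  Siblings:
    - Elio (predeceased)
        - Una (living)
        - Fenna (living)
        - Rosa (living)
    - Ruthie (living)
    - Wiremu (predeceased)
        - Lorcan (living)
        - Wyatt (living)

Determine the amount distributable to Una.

The entire ₹1,566,000 passes to the siblings and their issue.
That amount (₹1,566,000) is divided into 3 shares of ₹522,000: Ruthie takes ₹522,000; Elio's ₹522,000 share passes to Elio's issue; Wiremu's ₹522,000 share passes to Wiremu's issue.
Elio's share (₹522,000) is divided into 3 shares of ₹174,000: Una, Fenna, and Rosa each take ₹174,000.
Wiremu's share (₹522,000) is divided into 2 shares of ₹261,000: Lorcan and Wyatt each take ₹261,000.

Una receives ₹174,000.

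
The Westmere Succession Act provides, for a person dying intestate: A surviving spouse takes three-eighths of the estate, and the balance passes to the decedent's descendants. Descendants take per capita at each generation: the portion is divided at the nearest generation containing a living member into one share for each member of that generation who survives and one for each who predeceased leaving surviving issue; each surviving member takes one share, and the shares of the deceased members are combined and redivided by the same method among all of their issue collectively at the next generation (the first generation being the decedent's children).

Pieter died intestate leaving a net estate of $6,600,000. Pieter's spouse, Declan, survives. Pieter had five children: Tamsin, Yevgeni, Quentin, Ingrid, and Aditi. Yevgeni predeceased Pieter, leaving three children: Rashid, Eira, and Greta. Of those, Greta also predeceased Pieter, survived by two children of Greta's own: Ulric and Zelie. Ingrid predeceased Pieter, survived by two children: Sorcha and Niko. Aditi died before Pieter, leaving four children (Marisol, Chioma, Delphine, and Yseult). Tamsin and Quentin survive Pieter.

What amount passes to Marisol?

Declan takes three-eighths of $6,600,000 = $2,475,000. The remaining $4,125,000 passes to the descendants.
The descendants' portion ($4,125,000) is divided at the children's generation into 5 shares of $825,000. Tamsin and Quentin each take $825,000. The 3 shares of the deceased (Yevgeni, Ingrid, and Aditi) are combined into a pool of $2,475,000.
That pool ($2,475,000) is divided at the grandchildren's generation into 9 shares of $275,000. Rashid, Eira, Sorcha, Niko, Marisol, Chioma, Delphine, and Yseult each take $275,000. The remaining share for the deceased Greta ($275,000) is carried to the next generation.
That pool ($275,000) is divided at the great-grandchildren's generation equally among Ulric and Zelie: $137,500 each.

Marisol receives $275,000.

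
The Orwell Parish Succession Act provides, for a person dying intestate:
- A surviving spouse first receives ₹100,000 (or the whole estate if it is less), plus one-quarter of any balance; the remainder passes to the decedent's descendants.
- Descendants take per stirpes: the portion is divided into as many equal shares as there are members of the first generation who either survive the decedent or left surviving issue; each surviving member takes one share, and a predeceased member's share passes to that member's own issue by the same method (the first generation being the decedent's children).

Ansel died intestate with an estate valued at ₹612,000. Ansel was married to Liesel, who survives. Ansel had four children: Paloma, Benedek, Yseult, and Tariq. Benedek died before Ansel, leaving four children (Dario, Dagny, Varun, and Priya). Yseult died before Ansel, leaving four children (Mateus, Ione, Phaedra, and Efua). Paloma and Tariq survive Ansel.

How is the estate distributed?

Liesel: ₹228,000; Paloma: ₹96,000; Dario: ₹24,000; Dagny: ₹24,000; Varun: ₹24,000; Priya: ₹24,000; Mateus: ₹24,000; Ione: ₹24,000; Phaedra: ₹24,000; Efua: ₹24,000; Tariq: ₹96,000

Liesel first takes ₹100,000, leaving a balance of ₹512,000. Liesel then takes one-quarter of the balance (₹128,000), for a total of ₹228,000. The remaining ₹384,000 passes to the descendants.
The descendants' portion (₹384,000) is divided into 4 shares of ₹96,000: Paloma and Tariq each take ₹96,000; Benedek's ₹96,000 share passes to Benedek's issue; Yseult's ₹96,000 share passes to Yseult's issue.
Benedek's share (₹96,000) is divided into 4 shares of ₹24,000: Dario, Dagny, Varun, and Priya each take ₹24,000.
Yseult's share (₹96,000) is divided into 4 shares of ₹24,000: Mateus, Ione, Phaedra, and Efua each take ₹24,000.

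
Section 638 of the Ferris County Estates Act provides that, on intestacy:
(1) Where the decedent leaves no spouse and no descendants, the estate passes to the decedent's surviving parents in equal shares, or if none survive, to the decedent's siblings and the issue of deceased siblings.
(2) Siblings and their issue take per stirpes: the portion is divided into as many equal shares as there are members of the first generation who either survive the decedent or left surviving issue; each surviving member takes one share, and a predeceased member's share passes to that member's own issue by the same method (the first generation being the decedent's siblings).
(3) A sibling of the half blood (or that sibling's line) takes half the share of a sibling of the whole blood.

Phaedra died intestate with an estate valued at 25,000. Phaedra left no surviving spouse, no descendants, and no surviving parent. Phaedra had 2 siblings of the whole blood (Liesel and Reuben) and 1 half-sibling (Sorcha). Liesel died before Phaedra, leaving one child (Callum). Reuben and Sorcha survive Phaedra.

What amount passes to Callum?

The entire 25,000 passes to the siblings and their issue.
Counting each half-blood sibling's line as half a unit, there are 5/2 units in 25,000, so one unit is 10,000. Whole-blood lines (Liesel and Reuben) take 10,000 each; half-blood lines (Sorcha) take 5,000 each.
Liesel's share (10,000) passes entirely to Callum.

Callum receives 10,000.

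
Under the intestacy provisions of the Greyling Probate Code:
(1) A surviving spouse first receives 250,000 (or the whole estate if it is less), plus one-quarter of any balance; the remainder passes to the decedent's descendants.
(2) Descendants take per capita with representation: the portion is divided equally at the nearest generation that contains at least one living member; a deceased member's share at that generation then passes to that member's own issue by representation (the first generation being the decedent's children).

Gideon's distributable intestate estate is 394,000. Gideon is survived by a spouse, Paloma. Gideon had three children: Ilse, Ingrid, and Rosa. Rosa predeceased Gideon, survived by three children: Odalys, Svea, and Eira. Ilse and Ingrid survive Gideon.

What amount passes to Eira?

Paloma first takes 250,000, leaving a balance of 144,000. Paloma then takes one-quarter of the balance (36,000), for a total of 286,000. The remaining 108,000 passes to the descendants.
The descendants' portion (108,000) is divided into 3 shares of 36,000: Ilse and Ingrid each take 36,000; Rosa's 36,000 share passes to Rosa's issue.
Rosa's share (36,000) is divided into 3 shares of 12,000: Odalys, Svea, and Eira each take 12,000.

Eira receives 12,000.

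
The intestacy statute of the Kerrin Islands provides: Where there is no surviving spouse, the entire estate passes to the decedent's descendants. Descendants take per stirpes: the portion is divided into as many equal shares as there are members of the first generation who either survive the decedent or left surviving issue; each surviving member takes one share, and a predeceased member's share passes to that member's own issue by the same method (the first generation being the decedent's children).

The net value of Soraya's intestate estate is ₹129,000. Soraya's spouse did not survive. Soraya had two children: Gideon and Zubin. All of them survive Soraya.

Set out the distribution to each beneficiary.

The entire ₹129,000 passes to the descendants.
That amount (₹129,000) is divided into 2 shares of ₹64,500: Gideon and Zubin each take ₹64,500.

Gideon: ₹64,500; Zubin: ₹64,500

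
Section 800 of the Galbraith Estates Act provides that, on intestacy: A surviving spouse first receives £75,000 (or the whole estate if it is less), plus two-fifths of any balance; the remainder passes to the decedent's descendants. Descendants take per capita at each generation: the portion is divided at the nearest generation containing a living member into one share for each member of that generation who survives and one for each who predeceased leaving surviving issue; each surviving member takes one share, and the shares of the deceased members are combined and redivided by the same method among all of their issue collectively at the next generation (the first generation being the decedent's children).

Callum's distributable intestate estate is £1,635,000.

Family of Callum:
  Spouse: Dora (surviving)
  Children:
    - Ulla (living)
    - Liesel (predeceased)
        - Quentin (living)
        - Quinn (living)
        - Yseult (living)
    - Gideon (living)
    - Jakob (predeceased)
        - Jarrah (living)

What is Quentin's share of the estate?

Dora first takes £75,000, leaving a balance of £1,560,000. Dora then takes two-fifths of the balance (£624,000), for a total of £699,000. The remaining £936,000 passes to the descendants.
The descendants' portion (£936,000) is divided at the children's generation into 4 shares of £234,000. Ulla and Gideon each take £234,000. The 2 shares of the deceased (Liesel and Jakob) are combined into a pool of £468,000.
That pool (£468,000) is divided at the grandchildren's generation equally among Quentin, Quinn, Yseult, and Jarrah: £117,000 each.

Quentin receives £117,000.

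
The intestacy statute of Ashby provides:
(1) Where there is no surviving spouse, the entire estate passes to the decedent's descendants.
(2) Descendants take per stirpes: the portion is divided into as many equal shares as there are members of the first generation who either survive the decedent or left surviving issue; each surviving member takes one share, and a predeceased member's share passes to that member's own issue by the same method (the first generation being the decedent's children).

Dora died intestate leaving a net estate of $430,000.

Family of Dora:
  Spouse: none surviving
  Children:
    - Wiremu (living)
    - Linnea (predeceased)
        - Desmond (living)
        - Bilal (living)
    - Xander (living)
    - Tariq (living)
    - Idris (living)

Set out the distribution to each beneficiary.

The entire $430,000 passes to the descendants.
That amount ($430,000) is divided into 5 shares of $86,000: Wiremu, Xander, Tariq, and Idris each take $86,000; Linnea's $86,000 share passes to Linnea's issue.
Linnea's share ($86,000) is divided into 2 shares of $43,000: Desmond and Bilal each take $43,000.

Wiremu: $86,000; Desmond: $43,000; Bilal: $43,000; Xander: $86,000; Tariq: $86,000; Idris: $86,000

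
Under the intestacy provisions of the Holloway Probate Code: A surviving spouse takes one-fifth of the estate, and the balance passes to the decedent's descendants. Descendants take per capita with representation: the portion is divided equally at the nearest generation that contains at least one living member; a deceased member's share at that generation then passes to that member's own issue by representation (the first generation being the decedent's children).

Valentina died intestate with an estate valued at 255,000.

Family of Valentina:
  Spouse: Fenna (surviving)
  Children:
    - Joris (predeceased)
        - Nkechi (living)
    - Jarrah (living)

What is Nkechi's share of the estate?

Fenna takes one-fifth of 255,000 = 51,000. The remaining 204,000 passes to the descendants.
The descendants' portion (204,000) is divided into 2 shares of 102,000: Jarrah takes 102,000; Joris's 102,000 share passes to Joris's issue.
Joris's share (102,000) passes entirely to Nkechi.

Nkechi receives 102,000.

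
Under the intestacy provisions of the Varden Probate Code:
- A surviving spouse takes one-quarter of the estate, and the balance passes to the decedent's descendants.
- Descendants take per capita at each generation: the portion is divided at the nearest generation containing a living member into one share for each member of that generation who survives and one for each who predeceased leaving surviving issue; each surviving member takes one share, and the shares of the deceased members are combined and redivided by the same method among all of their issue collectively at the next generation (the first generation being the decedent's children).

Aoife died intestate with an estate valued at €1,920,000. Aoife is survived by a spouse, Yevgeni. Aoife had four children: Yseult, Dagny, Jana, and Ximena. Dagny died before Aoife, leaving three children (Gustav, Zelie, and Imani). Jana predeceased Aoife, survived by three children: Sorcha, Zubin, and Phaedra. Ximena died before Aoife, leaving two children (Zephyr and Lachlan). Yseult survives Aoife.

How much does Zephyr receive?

Zephyr receives €135,000.

Yevgeni takes one-quarter of €1,920,000 = €480,000. The remaining €1,440,000 passes to the descendants.
The descendants' portion (€1,440,000) is divided at the children's generation into 4 shares of €360,000. Yseult takes €360,000. The 3 shares of the deceased (Dagny, Jana, and Ximena) are combined into a pool of €1,080,000.
That pool (€1,080,000) is divided at the grandchildren's generation equally among Gustav, Zelie, Imani, Sorcha, Zubin, Phaedra, Zephyr, and Lachlan: €135,000 each.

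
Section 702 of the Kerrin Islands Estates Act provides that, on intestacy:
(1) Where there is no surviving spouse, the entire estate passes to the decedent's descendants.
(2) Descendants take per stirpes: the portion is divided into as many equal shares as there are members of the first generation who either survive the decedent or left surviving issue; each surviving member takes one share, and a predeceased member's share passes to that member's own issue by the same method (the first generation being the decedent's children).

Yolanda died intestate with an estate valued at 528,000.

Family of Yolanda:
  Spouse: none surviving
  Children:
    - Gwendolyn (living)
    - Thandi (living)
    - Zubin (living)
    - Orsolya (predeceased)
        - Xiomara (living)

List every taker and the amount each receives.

Gwendolyn: 132,000; Thandi: 132,000; Zubin: 132,000; Xiomara: 132,000

The entire 528,000 passes to the descendants.
That amount (528,000) is divided into 4 shares of 132,000: Gwendolyn, Thandi, and Zubin each take 132,000; Orsolya's 132,000 share passes to Orsolya's issue.
Orsolya's share (132,000) passes entirely to Xiomara.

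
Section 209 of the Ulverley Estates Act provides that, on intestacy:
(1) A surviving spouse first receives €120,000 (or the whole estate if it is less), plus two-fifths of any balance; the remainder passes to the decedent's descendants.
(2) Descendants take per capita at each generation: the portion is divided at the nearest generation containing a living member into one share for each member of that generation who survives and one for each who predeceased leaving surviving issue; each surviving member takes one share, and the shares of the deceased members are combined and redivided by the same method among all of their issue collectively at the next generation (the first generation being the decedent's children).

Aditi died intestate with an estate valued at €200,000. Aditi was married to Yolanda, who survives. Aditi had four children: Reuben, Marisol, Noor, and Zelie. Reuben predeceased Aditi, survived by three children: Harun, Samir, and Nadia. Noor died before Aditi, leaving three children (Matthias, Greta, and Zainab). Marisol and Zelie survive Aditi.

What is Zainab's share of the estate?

Yolanda first takes €120,000, leaving a balance of €80,000. Yolanda then takes two-fifths of the balance (€32,000), for a total of €152,000. The remaining €48,000 passes to the descendants.
The descendants' portion (€48,000) is divided at the children's generation into 4 shares of €12,000. Marisol and Zelie each take €12,000. The 2 shares of the deceased (Reuben and Noor) are combined into a pool of €24,000.
That pool (€24,000) is divided at the grandchildren's generation equally among Harun, Samir, Nadia, Matthias, Greta, and Zainab: €4,000 each.

Zainab receives €4,000.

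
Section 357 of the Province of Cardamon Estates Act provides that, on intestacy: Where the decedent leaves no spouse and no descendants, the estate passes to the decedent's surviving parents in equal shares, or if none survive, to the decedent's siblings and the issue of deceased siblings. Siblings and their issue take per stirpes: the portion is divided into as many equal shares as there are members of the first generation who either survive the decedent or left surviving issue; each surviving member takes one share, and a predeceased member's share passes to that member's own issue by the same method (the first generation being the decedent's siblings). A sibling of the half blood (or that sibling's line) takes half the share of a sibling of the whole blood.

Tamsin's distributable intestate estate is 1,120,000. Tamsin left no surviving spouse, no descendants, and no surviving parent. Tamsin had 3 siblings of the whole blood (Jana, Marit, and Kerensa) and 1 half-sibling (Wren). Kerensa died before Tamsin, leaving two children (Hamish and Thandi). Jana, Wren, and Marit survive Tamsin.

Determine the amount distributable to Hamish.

Hamish receives 160,000.

The entire 1,120,000 passes to the siblings and their issue.
Counting each half-blood sibling's line as half a unit, there are 7/2 units in 1,120,000, so one unit is 320,000. Whole-blood lines (Jana, Marit, and Kerensa) take 320,000 each; half-blood lines (Wren) take 160,000 each.
Kerensa's share (320,000) is divided into 2 shares of 160,000: Hamish and Thandi each take 160,000.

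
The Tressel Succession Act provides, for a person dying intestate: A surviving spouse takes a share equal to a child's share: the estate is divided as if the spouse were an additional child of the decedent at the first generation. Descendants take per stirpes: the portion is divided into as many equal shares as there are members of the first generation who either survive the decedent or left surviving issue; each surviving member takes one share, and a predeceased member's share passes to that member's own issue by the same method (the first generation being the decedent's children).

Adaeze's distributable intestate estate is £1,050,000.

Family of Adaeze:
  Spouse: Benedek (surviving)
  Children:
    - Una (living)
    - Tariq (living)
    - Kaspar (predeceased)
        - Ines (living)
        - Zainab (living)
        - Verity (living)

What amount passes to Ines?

Ines receives £87,500.

The spouse counts as an additional share at the children's level, so there are 4 primary shares of £262,500. Benedek takes one such share (£262,500).
The children's combined portion (£787,500) is divided into 3 shares of £262,500: Una and Tariq each take £262,500; Kaspar's £262,500 share passes to Kaspar's issue.
Kaspar's share (£262,500) is divided into 3 shares of £87,500: Ines, Zainab, and Verity each take £87,500.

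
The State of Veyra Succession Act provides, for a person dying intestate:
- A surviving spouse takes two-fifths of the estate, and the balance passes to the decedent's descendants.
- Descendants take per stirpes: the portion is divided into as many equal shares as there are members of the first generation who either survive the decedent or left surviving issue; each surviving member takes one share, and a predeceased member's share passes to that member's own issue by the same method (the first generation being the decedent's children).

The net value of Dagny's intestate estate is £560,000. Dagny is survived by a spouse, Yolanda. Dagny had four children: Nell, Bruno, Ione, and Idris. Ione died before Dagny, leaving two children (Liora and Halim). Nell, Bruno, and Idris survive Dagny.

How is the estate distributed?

Yolanda: £224,000; Nell: £84,000; Bruno: £84,000; Liora: £42,000; Halim: £42,000; Idris: £84,000

Yolanda takes two-fifths of £560,000 = £224,000. The remaining £336,000 passes to the descendants.
The descendants' portion (£336,000) is divided into 4 shares of £84,000: Nell, Bruno, and Idris each take £84,000; Ione's £84,000 share passes to Ione's issue.
Ione's share (£84,000) is divided into 2 shares of £42,000: Liora and Halim each take £42,000.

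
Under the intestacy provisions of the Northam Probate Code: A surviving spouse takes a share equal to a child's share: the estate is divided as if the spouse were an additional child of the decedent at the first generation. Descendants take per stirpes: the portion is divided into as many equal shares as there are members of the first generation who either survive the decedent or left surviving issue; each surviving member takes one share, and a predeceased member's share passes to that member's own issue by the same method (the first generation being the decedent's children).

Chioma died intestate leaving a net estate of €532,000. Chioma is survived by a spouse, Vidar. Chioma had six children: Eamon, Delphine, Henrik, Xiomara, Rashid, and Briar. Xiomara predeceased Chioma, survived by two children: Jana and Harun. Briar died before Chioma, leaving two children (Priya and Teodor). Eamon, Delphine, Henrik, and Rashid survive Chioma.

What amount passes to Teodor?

Teodor receives €38,000.

The spouse counts as an additional share at the children's level, so there are 7 primary shares of €76,000. Vidar takes one such share (€76,000).
The children's combined portion (€456,000) is divided into 6 shares of €76,000: Eamon, Delphine, Henrik, and Rashid each take €76,000; Xiomara's €76,000 share passes to Xiomara's issue; Briar's €76,000 share passes to Briar's issue.
Xiomara's share (€76,000) is divided into 2 shares of €38,000: Jana and Harun each take €38,000.
Briar's share (€76,000) is divided into 2 shares of €38,000: Priya and Teodor each take €38,000.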